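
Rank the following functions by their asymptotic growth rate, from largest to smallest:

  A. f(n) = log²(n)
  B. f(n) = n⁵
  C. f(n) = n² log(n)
B > C > A

Comparing growth rates:
B = n⁵ is O(n⁵)
C = n² log(n) is O(n² log n)
A = log²(n) is O(log² n)

Therefore, the order from fastest to slowest is: B > C > A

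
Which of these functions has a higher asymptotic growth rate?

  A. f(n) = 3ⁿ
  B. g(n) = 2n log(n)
A

f(n) = 3ⁿ is O(3ⁿ), while g(n) = 2n log(n) is O(n log n).
Since O(3ⁿ) grows faster than O(n log n), f(n) dominates.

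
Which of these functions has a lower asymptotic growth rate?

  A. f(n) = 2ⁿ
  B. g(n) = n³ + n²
B

f(n) = 2ⁿ is O(2ⁿ), while g(n) = n³ + n² is O(n³).
Since O(n³) grows slower than O(2ⁿ), g(n) is dominated.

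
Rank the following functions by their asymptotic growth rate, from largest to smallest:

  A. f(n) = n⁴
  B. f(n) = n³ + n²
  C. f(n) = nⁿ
C > A > B

Comparing growth rates:
C = nⁿ is O(nⁿ)
A = n⁴ is O(n⁴)
B = n³ + n² is O(n³)

Therefore, the order from fastest to slowest is: C > A > B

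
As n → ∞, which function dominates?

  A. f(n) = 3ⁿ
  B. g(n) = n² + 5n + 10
A

f(n) = 3ⁿ is O(3ⁿ), while g(n) = n² + 5n + 10 is O(n²).
Since O(3ⁿ) grows faster than O(n²), f(n) dominates.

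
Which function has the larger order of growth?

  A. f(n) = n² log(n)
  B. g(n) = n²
A

f(n) = n² log(n) is O(n² log n), while g(n) = n² is O(n²).
Since O(n² log n) grows faster than O(n²), f(n) dominates.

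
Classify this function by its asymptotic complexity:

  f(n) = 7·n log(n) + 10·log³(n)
O(n log n)

The dominant term in 7·n log(n) + 10·log³(n) is 7·n log(n), which is Θ(n log n).
Lower-order terms (10·log³(n)) are asymptotically negligible.
Constants are absorbed, so the tightest bound is O(n log n).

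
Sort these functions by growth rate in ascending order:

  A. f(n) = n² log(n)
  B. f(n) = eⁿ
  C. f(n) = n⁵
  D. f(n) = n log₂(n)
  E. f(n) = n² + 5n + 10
D < E < A < C < B

Comparing growth rates:
D = n log₂(n) is O(n log n)
E = n² + 5n + 10 is O(n²)
A = n² log(n) is O(n² log n)
C = n⁵ is O(n⁵)
B = eⁿ is O(eⁿ)

Therefore, the order from slowest to fastest is: D < E < A < C < B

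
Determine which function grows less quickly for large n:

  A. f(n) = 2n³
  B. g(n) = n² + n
B

f(n) = 2n³ is O(n³), while g(n) = n² + n is O(n²).
Since O(n²) grows slower than O(n³), g(n) is dominated.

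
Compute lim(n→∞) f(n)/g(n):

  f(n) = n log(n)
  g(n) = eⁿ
0

Since n log(n) (O(n log n)) grows slower than eⁿ (O(eⁿ)),
the ratio f(n)/g(n) → 0 as n → ∞.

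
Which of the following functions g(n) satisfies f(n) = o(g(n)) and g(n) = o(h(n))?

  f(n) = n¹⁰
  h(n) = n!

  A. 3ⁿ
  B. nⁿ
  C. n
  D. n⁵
A

We need g(n) with n¹⁰ = o(g(n)) and g(n) = o(n!), i.e. O(n¹⁰) ≺ g ≺ O(n!).
Check each option:
  A. 3ⁿ — O(3ⁿ) is strictly between O(n¹⁰) and O(n!) ✓
  B. nⁿ — O(nⁿ) does not grow strictly slower than h(n)
  C. n — O(n) does not grow strictly faster than f(n)
  D. n⁵ — O(n⁵) does not grow strictly faster than f(n)

Only option A (3ⁿ) lies strictly between.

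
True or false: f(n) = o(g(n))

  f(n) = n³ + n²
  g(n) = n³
False

f(n) = n³ + n² is O(n³), and g(n) = n³ is O(n³).
Since they have the same growth rate, f(n) = o(g(n)) is false.
(f = o(g) requires f to grow strictly slower, not equal.)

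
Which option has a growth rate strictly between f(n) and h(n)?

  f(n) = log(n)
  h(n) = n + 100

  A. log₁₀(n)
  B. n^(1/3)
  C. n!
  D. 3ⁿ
B

We need g(n) with log(n) = o(g(n)) and g(n) = o(n + 100), i.e. O(log n) ≺ g ≺ O(n).
Check each option:
  A. log₁₀(n) — O(log n) does not grow strictly faster than f(n)
  B. n^(1/3) — O(n^(1/3)) is strictly between O(log n) and O(n) ✓
  C. n! — O(n!) does not grow strictly slower than h(n)
  D. 3ⁿ — O(3ⁿ) does not grow strictly slower than h(n)

Only option B (n^(1/3)) lies strictly between.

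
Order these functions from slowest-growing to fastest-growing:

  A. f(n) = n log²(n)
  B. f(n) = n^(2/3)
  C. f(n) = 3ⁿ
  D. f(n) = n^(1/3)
D < B < A < C

Comparing growth rates:
D = n^(1/3) is O(n^(1/3))
B = n^(2/3) is O(n^(2/3))
A = n log²(n) is O(n log² n)
C = 3ⁿ is O(3ⁿ)

Therefore, the order from slowest to fastest is: D < B < A < C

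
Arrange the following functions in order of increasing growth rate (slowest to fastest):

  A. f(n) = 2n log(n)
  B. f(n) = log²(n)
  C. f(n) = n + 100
B < C < A

Comparing growth rates:
B = log²(n) is O(log² n)
C = n + 100 is O(n)
A = 2n log(n) is O(n log n)

Therefore, the order from slowest to fastest is: B < C < A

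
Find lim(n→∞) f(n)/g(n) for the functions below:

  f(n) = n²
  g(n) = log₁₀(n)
∞

Since n² (O(n²)) grows faster than log₁₀(n) (O(log n)),
the ratio f(n)/g(n) → ∞ as n → ∞.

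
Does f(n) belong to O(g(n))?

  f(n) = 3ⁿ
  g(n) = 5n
False

f(n) = 3ⁿ is O(3ⁿ), and g(n) = 5n is O(n).
Since O(3ⁿ) grows faster than O(n), f(n) = O(g(n)) is false.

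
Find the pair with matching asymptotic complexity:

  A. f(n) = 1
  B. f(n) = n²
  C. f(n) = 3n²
B and C

Examining each function:
  A. 1 is O(1)
  B. n² is O(n²)
  C. 3n² is O(n²)

Functions B and C both have the same complexity class.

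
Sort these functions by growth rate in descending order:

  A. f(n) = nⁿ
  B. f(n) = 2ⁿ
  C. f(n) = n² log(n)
A > B > C

Comparing growth rates:
A = nⁿ is O(nⁿ)
B = 2ⁿ is O(2ⁿ)
C = n² log(n) is O(n² log n)

Therefore, the order from fastest to slowest is: A > B > C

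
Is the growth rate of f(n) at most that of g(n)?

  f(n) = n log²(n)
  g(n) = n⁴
True

f(n) = n log²(n) is O(n log² n), and g(n) = n⁴ is O(n⁴).
Since O(n log² n) ⊆ O(n⁴) (f grows no faster than g), f(n) = O(g(n)) is true.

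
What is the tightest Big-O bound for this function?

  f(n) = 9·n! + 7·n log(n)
O(n!)

The dominant term in 9·n! + 7·n log(n) is 9·n!, which is Θ(n!).
Lower-order terms (7·n log(n)) are asymptotically negligible.
Constants are absorbed, so the tightest bound is O(n!).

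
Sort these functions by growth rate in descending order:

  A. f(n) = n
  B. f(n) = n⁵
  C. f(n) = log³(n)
B > A > C

Comparing growth rates:
B = n⁵ is O(n⁵)
A = n is O(n)
C = log³(n) is O(log³ n)

Therefore, the order from fastest to slowest is: B > A > C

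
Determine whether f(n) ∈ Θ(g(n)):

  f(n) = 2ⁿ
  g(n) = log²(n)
False

f(n) = 2ⁿ is O(2ⁿ), and g(n) = log²(n) is O(log² n).
Since they have different growth rates, f(n) = Θ(g(n)) is false.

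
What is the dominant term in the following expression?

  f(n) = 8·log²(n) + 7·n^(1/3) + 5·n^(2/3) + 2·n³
2·n³

Looking at each term:
  - 8·log²(n) is O(log² n)
  - 7·n^(1/3) is O(n^(1/3))
  - 5·n^(2/3) is O(n^(2/3))
  - 2·n³ is O(n³)

The term 2·n³ (O(n³)) grows fastest and dominates all others.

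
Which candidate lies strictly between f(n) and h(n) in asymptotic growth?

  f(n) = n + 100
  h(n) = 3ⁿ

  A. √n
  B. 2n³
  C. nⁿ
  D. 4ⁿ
B

We need g(n) with n + 100 = o(g(n)) and g(n) = o(3ⁿ), i.e. O(n) ≺ g ≺ O(3ⁿ).
Check each option:
  A. √n — O(√n) does not grow strictly faster than f(n)
  B. 2n³ — O(n³) is strictly between O(n) and O(3ⁿ) ✓
  C. nⁿ — O(nⁿ) does not grow strictly slower than h(n)
  D. 4ⁿ — O(4ⁿ) does not grow strictly slower than h(n)

Only option B (2n³) lies strictly between.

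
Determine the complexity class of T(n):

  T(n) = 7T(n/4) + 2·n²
Θ(n²)

Master Theorem: a = 7, b = 4, f(n) = 2·n².
Compute the critical exponent d = log₄(7) = 1.404.
Compare f(n) = Θ(n²) against n^d:
  k = 2 > d = 1.404, so f(n) = Ω(n^(d+ε)) — Case 3.
  Regularity: a·(n/b)^2/n^2 = a/b^2 = 7/16 < 1 ✓.
  The top-level work dominates: T(n) = Θ(f(n)) = Θ(n²).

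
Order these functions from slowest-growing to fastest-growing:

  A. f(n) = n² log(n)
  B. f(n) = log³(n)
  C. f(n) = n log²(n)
B < C < A

Comparing growth rates:
B = log³(n) is O(log³ n)
C = n log²(n) is O(n log² n)
A = n² log(n) is O(n² log n)

Therefore, the order from slowest to fastest is: B < C < A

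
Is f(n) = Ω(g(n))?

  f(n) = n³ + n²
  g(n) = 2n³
True

f(n) = n³ + n² and g(n) = 2n³ are both O(n³).
Big-Ω permits equal growth rates (f ≥ c·g for some c > 0), so f(n) = Ω(g(n)) is true.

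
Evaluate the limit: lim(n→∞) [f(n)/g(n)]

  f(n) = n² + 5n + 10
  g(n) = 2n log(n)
∞

Since n² + 5n + 10 (O(n²)) grows faster than 2n log(n) (O(n log n)),
the ratio f(n)/g(n) → ∞ as n → ∞.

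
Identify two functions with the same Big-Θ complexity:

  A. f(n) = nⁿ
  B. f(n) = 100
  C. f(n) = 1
B and C

Examining each function:
  A. nⁿ is O(nⁿ)
  B. 100 is O(1)
  C. 1 is O(1)

Functions B and C both have the same complexity class.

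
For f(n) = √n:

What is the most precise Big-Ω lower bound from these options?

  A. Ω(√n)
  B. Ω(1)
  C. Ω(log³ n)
A

f(n) = √n is Ω(√n).
All listed options are valid Big-Ω bounds (lower bounds),
but Ω(√n) is the tightest (largest valid bound).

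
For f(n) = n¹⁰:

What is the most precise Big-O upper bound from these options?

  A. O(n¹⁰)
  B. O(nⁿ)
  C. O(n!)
A

f(n) = n¹⁰ is O(n¹⁰).
All listed options are valid Big-O bounds (upper bounds),
but O(n¹⁰) is the tightest (smallest valid bound).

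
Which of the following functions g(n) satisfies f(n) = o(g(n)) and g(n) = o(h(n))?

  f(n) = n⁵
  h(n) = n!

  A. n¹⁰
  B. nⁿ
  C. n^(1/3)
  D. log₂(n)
A

We need g(n) with n⁵ = o(g(n)) and g(n) = o(n!), i.e. O(n⁵) ≺ g ≺ O(n!).
Check each option:
  A. n¹⁰ — O(n¹⁰) is strictly between O(n⁵) and O(n!) ✓
  B. nⁿ — O(nⁿ) does not grow strictly slower than h(n)
  C. n^(1/3) — O(n^(1/3)) does not grow strictly faster than f(n)
  D. log₂(n) — O(log n) does not grow strictly faster than f(n)

Only option A (n¹⁰) lies strictly between.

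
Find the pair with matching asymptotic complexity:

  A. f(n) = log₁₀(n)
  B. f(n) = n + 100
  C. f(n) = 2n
B and C

Examining each function:
  A. log₁₀(n) is O(log n)
  B. n + 100 is O(n)
  C. 2n is O(n)

Functions B and C both have the same complexity class.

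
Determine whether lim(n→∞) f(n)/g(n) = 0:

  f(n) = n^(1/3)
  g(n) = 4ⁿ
True

f(n) = n^(1/3) is O(n^(1/3)), and g(n) = 4ⁿ is O(4ⁿ).
Since O(n^(1/3)) grows strictly slower than O(4ⁿ), f(n) = o(g(n)) is true.
This means lim(n→∞) f(n)/g(n) = 0.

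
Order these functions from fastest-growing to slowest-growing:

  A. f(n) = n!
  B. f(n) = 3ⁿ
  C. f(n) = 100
A > B > C

Comparing growth rates:
A = n! is O(n!)
B = 3ⁿ is O(3ⁿ)
C = 100 is O(1)

Therefore, the order from fastest to slowest is: A > B > C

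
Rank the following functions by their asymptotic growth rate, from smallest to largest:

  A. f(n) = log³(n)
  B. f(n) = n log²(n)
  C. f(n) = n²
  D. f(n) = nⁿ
A < B < C < D

Comparing growth rates:
A = log³(n) is O(log³ n)
B = n log²(n) is O(n log² n)
C = n² is O(n²)
D = nⁿ is O(nⁿ)

Therefore, the order from slowest to fastest is: A < B < C < D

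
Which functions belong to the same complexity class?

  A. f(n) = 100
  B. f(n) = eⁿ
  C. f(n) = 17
A and C

Examining each function:
  A. 100 is O(1)
  B. eⁿ is O(eⁿ)
  C. 17 is O(1)

Functions A and C both have the same complexity class.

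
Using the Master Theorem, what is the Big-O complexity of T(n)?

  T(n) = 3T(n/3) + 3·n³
Θ(n³)

Master Theorem: a = 3, b = 3, f(n) = 3·n³.
Compute the critical exponent d = log₃(3) = 1.
Compare f(n) = Θ(n³) against n^d:
  k = 3 > d = 1, so f(n) = Ω(n^(d+ε)) — Case 3.
  Regularity: a·(n/b)^3/n^3 = a/b^3 = 3/27 < 1 ✓.
  The top-level work dominates: T(n) = Θ(f(n)) = Θ(n³).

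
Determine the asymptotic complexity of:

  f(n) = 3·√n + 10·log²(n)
O(√n)

The dominant term in 3·√n + 10·log²(n) is 3·√n, which is Θ(√n).
Lower-order terms (10·log²(n)) are asymptotically negligible.
Constants are absorbed, so the tightest bound is O(√n).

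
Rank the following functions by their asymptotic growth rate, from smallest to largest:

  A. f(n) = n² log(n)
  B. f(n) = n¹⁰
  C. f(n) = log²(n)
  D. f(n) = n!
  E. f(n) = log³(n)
C < E < A < B < D

Comparing growth rates:
C = log²(n) is O(log² n)
E = log³(n) is O(log³ n)
A = n² log(n) is O(n² log n)
B = n¹⁰ is O(n¹⁰)
D = n! is O(n!)

Therefore, the order from slowest to fastest is: C < E < A < B < D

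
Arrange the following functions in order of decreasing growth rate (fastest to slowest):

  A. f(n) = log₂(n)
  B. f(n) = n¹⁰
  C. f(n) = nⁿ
C > B > A

Comparing growth rates:
C = nⁿ is O(nⁿ)
B = n¹⁰ is O(n¹⁰)
A = log₂(n) is O(log n)

Therefore, the order from fastest to slowest is: C > B > A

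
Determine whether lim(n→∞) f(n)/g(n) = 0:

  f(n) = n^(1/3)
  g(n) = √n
True

f(n) = n^(1/3) is O(n^(1/3)), and g(n) = √n is O(√n).
Since O(n^(1/3)) grows strictly slower than O(√n), f(n) = o(g(n)) is true.
This means lim(n→∞) f(n)/g(n) = 0.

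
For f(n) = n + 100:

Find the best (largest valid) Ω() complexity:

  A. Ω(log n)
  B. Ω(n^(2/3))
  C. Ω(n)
C

f(n) = n + 100 is Ω(n).
All listed options are valid Big-Ω bounds (lower bounds),
but Ω(n) is the tightest (largest valid bound).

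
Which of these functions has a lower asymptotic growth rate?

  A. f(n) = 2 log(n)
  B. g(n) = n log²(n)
A

f(n) = 2 log(n) is O(log n), while g(n) = n log²(n) is O(n log² n).
Since O(log n) grows slower than O(n log² n), f(n) is dominated.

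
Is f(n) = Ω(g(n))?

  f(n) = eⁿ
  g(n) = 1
True

f(n) = eⁿ is O(eⁿ), and g(n) = 1 is O(1).
Since O(eⁿ) grows at least as fast as O(1), f(n) = Ω(g(n)) is true.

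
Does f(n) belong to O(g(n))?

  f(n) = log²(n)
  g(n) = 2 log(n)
False

f(n) = log²(n) is O(log² n), and g(n) = 2 log(n) is O(log n).
Since O(log² n) grows faster than O(log n), f(n) = O(g(n)) is false.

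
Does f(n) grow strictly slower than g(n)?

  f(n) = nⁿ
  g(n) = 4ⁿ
False

f(n) = nⁿ is O(nⁿ), and g(n) = 4ⁿ is O(4ⁿ).
Since O(nⁿ) grows faster than or equal to O(4ⁿ), f(n) = o(g(n)) is false.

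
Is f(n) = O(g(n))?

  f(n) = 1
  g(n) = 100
True

f(n) = 1 and g(n) = 100 are both O(1).
Big-O permits equal growth rates (f ≤ c·g for some c), so f(n) = O(g(n)) is true.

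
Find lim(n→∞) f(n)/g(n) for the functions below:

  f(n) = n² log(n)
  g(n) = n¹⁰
0

Since n² log(n) (O(n² log n)) grows slower than n¹⁰ (O(n¹⁰)),
the ratio f(n)/g(n) → 0 as n → ∞.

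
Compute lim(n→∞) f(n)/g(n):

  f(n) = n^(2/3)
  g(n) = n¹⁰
0

Since n^(2/3) (O(n^(2/3))) grows slower than n¹⁰ (O(n¹⁰)),
the ratio f(n)/g(n) → 0 as n → ∞.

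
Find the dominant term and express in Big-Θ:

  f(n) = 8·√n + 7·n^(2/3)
Θ(n^(2/3))

Order the terms by growth rate: 8·√n ≺ 7·n^(2/3).
The fastest-growing term 7·n^(2/3) dominates as n → ∞; dropping its constant factor gives Θ(n^(2/3)).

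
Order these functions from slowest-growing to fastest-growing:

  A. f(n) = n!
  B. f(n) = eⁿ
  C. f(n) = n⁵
C < B < A

Comparing growth rates:
C = n⁵ is O(n⁵)
B = eⁿ is O(eⁿ)
A = n! is O(n!)

Therefore, the order from slowest to fastest is: C < B < A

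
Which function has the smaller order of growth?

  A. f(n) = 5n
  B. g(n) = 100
B

f(n) = 5n is O(n), while g(n) = 100 is O(1).
Since O(1) grows slower than O(n), g(n) is dominated.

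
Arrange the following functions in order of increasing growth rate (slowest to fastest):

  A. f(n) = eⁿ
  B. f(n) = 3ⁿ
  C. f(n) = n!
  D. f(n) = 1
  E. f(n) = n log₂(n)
D < E < A < B < C

Comparing growth rates:
D = 1 is O(1)
E = n log₂(n) is O(n log n)
A = eⁿ is O(eⁿ)
B = 3ⁿ is O(3ⁿ)
C = n! is O(n!)

Therefore, the order from slowest to fastest is: D < E < A < B < C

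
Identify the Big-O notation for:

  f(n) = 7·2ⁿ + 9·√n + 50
O(2ⁿ)

The dominant term in 7·2ⁿ + 9·√n + 50 is 7·2ⁿ, which is Θ(2ⁿ).
Lower-order terms (9·√n, 50) are asymptotically negligible.
Constants are absorbed, so the tightest bound is O(2ⁿ).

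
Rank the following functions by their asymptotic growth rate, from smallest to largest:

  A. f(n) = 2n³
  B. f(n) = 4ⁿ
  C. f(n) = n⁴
A < C < B

Comparing growth rates:
A = 2n³ is O(n³)
C = n⁴ is O(n⁴)
B = 4ⁿ is O(4ⁿ)

Therefore, the order from slowest to fastest is: A < C < B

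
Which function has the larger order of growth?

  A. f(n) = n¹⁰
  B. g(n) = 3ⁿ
B

f(n) = n¹⁰ is O(n¹⁰), while g(n) = 3ⁿ is O(3ⁿ).
Since O(3ⁿ) grows faster than O(n¹⁰), g(n) dominates.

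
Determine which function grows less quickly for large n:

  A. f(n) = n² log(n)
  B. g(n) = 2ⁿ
A

f(n) = n² log(n) is O(n² log n), while g(n) = 2ⁿ is O(2ⁿ).
Since O(n² log n) grows slower than O(2ⁿ), f(n) is dominated.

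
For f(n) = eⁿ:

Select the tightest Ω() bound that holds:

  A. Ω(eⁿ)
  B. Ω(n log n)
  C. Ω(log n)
A

f(n) = eⁿ is Ω(eⁿ).
All listed options are valid Big-Ω bounds (lower bounds),
but Ω(eⁿ) is the tightest (largest valid bound).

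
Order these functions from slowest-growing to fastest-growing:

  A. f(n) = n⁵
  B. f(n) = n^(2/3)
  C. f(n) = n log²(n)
B < C < A

Comparing growth rates:
B = n^(2/3) is O(n^(2/3))
C = n log²(n) is O(n log² n)
A = n⁵ is O(n⁵)

Therefore, the order from slowest to fastest is: B < C < A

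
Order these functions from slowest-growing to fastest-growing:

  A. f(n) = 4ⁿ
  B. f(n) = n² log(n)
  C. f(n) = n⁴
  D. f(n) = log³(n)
D < B < C < A

Comparing growth rates:
D = log³(n) is O(log³ n)
B = n² log(n) is O(n² log n)
C = n⁴ is O(n⁴)
A = 4ⁿ is O(4ⁿ)

Therefore, the order from slowest to fastest is: D < B < C < A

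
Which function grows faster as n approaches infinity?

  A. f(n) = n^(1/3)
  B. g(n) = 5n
B

f(n) = n^(1/3) is O(n^(1/3)), while g(n) = 5n is O(n).
Since O(n) grows faster than O(n^(1/3)), g(n) dominates.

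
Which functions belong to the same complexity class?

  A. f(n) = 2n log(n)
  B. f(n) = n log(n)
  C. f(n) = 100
A and B

Examining each function:
  A. 2n log(n) is O(n log n)
  B. n log(n) is O(n log n)
  C. 100 is O(1)

Functions A and B both have the same complexity class.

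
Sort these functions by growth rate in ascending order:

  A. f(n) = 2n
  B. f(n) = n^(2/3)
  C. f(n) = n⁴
B < A < C

Comparing growth rates:
B = n^(2/3) is O(n^(2/3))
A = 2n is O(n)
C = n⁴ is O(n⁴)

Therefore, the order from slowest to fastest is: B < A < C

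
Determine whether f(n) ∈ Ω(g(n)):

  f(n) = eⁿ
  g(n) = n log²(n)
True

f(n) = eⁿ is O(eⁿ), and g(n) = n log²(n) is O(n log² n).
Since O(eⁿ) grows at least as fast as O(n log² n), f(n) = Ω(g(n)) is true.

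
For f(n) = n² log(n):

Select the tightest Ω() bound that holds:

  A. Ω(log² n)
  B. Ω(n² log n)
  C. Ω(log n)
B

f(n) = n² log(n) is Ω(n² log n).
All listed options are valid Big-Ω bounds (lower bounds),
but Ω(n² log n) is the tightest (largest valid bound).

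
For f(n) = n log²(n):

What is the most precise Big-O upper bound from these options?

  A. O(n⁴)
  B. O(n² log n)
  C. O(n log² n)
C

f(n) = n log²(n) is O(n log² n).
All listed options are valid Big-O bounds (upper bounds),
but O(n log² n) is the tightest (smallest valid bound).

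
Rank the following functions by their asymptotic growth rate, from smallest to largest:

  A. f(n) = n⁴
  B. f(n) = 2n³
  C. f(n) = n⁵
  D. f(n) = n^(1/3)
D < B < A < C

Comparing growth rates:
D = n^(1/3) is O(n^(1/3))
B = 2n³ is O(n³)
A = n⁴ is O(n⁴)
C = n⁵ is O(n⁵)

Therefore, the order from slowest to fastest is: D < B < A < C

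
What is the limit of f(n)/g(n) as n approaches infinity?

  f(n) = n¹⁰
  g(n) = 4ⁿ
0

Since n¹⁰ (O(n¹⁰)) grows slower than 4ⁿ (O(4ⁿ)),
the ratio f(n)/g(n) → 0 as n → ∞.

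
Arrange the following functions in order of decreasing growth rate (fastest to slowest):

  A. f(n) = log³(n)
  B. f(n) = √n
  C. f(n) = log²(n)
B > A > C

Comparing growth rates:
B = √n is O(√n)
A = log³(n) is O(log³ n)
C = log²(n) is O(log² n)

Therefore, the order from fastest to slowest is: B > A > C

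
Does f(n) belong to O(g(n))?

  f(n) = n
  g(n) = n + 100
True

f(n) = n and g(n) = n + 100 are both O(n).
Big-O permits equal growth rates (f ≤ c·g for some c), so f(n) = O(g(n)) is true.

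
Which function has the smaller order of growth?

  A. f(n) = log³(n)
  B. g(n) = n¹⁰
A

f(n) = log³(n) is O(log³ n), while g(n) = n¹⁰ is O(n¹⁰).
Since O(log³ n) grows slower than O(n¹⁰), f(n) is dominated.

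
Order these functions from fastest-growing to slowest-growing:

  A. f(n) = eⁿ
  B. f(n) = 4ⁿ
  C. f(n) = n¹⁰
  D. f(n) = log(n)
B > A > C > D

Comparing growth rates:
B = 4ⁿ is O(4ⁿ)
A = eⁿ is O(eⁿ)
C = n¹⁰ is O(n¹⁰)
D = log(n) is O(log n)

Therefore, the order from fastest to slowest is: B > A > C > D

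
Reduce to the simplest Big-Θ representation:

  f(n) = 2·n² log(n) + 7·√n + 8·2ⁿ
Θ(2ⁿ)

Order the terms by growth rate: 7·√n ≺ 2·n² log(n) ≺ 8·2ⁿ.
The fastest-growing term 8·2ⁿ dominates as n → ∞; dropping its constant factor gives Θ(2ⁿ).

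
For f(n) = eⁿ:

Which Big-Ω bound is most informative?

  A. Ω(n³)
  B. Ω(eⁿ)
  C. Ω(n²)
B

f(n) = eⁿ is Ω(eⁿ).
All listed options are valid Big-Ω bounds (lower bounds),
but Ω(eⁿ) is the tightest (largest valid bound).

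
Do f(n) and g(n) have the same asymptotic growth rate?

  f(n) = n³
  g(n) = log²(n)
False

f(n) = n³ is O(n³), and g(n) = log²(n) is O(log² n).
Since they have different growth rates, f(n) = Θ(g(n)) is false.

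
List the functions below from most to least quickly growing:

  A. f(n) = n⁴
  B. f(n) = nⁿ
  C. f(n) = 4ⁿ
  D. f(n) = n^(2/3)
B > C > A > D

Comparing growth rates:
B = nⁿ is O(nⁿ)
C = 4ⁿ is O(4ⁿ)
A = n⁴ is O(n⁴)
D = n^(2/3) is O(n^(2/3))

Therefore, the order from fastest to slowest is: B > C > A > D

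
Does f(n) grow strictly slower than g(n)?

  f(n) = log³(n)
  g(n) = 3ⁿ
True

f(n) = log³(n) is O(log³ n), and g(n) = 3ⁿ is O(3ⁿ).
Since O(log³ n) grows strictly slower than O(3ⁿ), f(n) = o(g(n)) is true.
This means lim(n→∞) f(n)/g(n) = 0.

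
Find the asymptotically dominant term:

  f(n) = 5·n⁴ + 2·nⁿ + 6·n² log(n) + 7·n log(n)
2·nⁿ

Looking at each term:
  - 5·n⁴ is O(n⁴)
  - 2·nⁿ is O(nⁿ)
  - 6·n² log(n) is O(n² log n)
  - 7·n log(n) is O(n log n)

The term 2·nⁿ (O(nⁿ)) grows fastest and dominates all others.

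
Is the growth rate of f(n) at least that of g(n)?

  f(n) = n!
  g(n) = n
True

f(n) = n! is O(n!), and g(n) = n is O(n).
Since O(n!) grows at least as fast as O(n), f(n) = Ω(g(n)) is true.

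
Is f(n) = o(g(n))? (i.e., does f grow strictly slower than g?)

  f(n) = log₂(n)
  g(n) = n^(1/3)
True

f(n) = log₂(n) is O(log n), and g(n) = n^(1/3) is O(n^(1/3)).
Since O(log n) grows strictly slower than O(n^(1/3)), f(n) = o(g(n)) is true.
This means lim(n→∞) f(n)/g(n) = 0.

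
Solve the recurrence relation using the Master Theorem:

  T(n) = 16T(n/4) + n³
Θ(n³)

Master Theorem: a = 16, b = 4, f(n) = n³.
Compute the critical exponent d = log₄(16) = 2.
Compare f(n) = Θ(n³) against n^d:
  k = 3 > d = 2, so f(n) = Ω(n^(d+ε)) — Case 3.
  Regularity: a·(n/b)^3/n^3 = a/b^3 = 16/64 < 1 ✓.
  The top-level work dominates: T(n) = Θ(f(n)) = Θ(n³).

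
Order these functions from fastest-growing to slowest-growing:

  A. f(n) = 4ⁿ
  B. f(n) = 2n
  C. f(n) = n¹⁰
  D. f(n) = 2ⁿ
A > D > C > B

Comparing growth rates:
A = 4ⁿ is O(4ⁿ)
D = 2ⁿ is O(2ⁿ)
C = n¹⁰ is O(n¹⁰)
B = 2n is O(n)

Therefore, the order from fastest to slowest is: A > D > C > B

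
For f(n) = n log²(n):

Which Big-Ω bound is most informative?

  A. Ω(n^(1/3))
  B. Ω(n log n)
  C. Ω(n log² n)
C

f(n) = n log²(n) is Ω(n log² n).
All listed options are valid Big-Ω bounds (lower bounds),
but Ω(n log² n) is the tightest (largest valid bound).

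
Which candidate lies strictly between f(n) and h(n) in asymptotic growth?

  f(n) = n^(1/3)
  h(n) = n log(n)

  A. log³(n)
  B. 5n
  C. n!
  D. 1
B

We need g(n) with n^(1/3) = o(g(n)) and g(n) = o(n log(n)), i.e. O(n^(1/3)) ≺ g ≺ O(n log n).
Check each option:
  A. log³(n) — O(log³ n) does not grow strictly faster than f(n)
  B. 5n — O(n) is strictly between O(n^(1/3)) and O(n log n) ✓
  C. n! — O(n!) does not grow strictly slower than h(n)
  D. 1 — O(1) does not grow strictly faster than f(n)

Only option B (5n) lies strictly between.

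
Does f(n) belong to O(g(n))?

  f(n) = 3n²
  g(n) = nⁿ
True

f(n) = 3n² is O(n²), and g(n) = nⁿ is O(nⁿ).
Since O(n²) ⊆ O(nⁿ) (f grows no faster than g), f(n) = O(g(n)) is true.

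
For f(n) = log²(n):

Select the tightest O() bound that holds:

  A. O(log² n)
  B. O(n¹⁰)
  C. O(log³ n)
A

f(n) = log²(n) is O(log² n).
All listed options are valid Big-O bounds (upper bounds),
but O(log² n) is the tightest (smallest valid bound).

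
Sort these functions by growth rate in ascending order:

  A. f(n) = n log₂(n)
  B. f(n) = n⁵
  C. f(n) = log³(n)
C < A < B

Comparing growth rates:
C = log³(n) is O(log³ n)
A = n log₂(n) is O(n log n)
B = n⁵ is O(n⁵)

Therefore, the order from slowest to fastest is: C < A < B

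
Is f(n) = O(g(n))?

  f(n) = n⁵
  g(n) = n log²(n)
False

f(n) = n⁵ is O(n⁵), and g(n) = n log²(n) is O(n log² n).
Since O(n⁵) grows faster than O(n log² n), f(n) = O(g(n)) is false.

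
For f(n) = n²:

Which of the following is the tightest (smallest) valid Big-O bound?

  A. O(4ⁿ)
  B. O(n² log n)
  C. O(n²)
C

f(n) = n² is O(n²).
All listed options are valid Big-O bounds (upper bounds),
but O(n²) is the tightest (smallest valid bound).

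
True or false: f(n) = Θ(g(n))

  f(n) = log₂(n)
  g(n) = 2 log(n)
True

f(n) = log₂(n) and g(n) = 2 log(n) are both O(log n).
Since they have the same asymptotic growth rate, f(n) = Θ(g(n)) is true.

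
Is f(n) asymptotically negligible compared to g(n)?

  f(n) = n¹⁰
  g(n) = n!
True

f(n) = n¹⁰ is O(n¹⁰), and g(n) = n! is O(n!).
Since O(n¹⁰) grows strictly slower than O(n!), f(n) = o(g(n)) is true.
This means lim(n→∞) f(n)/g(n) = 0.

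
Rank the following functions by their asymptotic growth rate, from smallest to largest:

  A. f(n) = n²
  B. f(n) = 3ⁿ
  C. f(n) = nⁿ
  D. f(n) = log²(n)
D < A < B < C

Comparing growth rates:
D = log²(n) is O(log² n)
A = n² is O(n²)
B = 3ⁿ is O(3ⁿ)
C = nⁿ is O(nⁿ)

Therefore, the order from slowest to fastest is: D < A < B < C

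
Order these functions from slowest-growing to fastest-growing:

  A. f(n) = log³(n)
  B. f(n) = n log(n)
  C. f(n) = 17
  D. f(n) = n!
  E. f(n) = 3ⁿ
C < A < B < E < D

Comparing growth rates:
C = 17 is O(1)
A = log³(n) is O(log³ n)
B = n log(n) is O(n log n)
E = 3ⁿ is O(3ⁿ)
D = n! is O(n!)

Therefore, the order from slowest to fastest is: C < A < B < E < D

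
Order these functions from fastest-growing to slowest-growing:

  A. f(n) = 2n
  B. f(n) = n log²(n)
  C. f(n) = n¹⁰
C > B > A

Comparing growth rates:
C = n¹⁰ is O(n¹⁰)
B = n log²(n) is O(n log² n)
A = 2n is O(n)

Therefore, the order from fastest to slowest is: C > B > A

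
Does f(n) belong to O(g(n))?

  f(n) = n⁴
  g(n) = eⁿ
True

f(n) = n⁴ is O(n⁴), and g(n) = eⁿ is O(eⁿ).
Since O(n⁴) ⊆ O(eⁿ) (f grows no faster than g), f(n) = O(g(n)) is true.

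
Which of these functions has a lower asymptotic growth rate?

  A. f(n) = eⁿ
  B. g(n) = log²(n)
B

f(n) = eⁿ is O(eⁿ), while g(n) = log²(n) is O(log² n).
Since O(log² n) grows slower than O(eⁿ), g(n) is dominated.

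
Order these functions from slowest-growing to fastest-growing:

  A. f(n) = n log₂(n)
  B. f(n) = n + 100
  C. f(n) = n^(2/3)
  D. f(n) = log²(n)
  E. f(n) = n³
D < C < B < A < E

Comparing growth rates:
D = log²(n) is O(log² n)
C = n^(2/3) is O(n^(2/3))
B = n + 100 is O(n)
A = n log₂(n) is O(n log n)
E = n³ is O(n³)

Therefore, the order from slowest to fastest is: D < C < B < A < E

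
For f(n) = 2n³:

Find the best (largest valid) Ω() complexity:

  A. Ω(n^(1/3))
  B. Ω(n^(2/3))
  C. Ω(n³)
C

f(n) = 2n³ is Ω(n³).
All listed options are valid Big-Ω bounds (lower bounds),
but Ω(n³) is the tightest (largest valid bound).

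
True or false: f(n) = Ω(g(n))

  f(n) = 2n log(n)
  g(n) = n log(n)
True

f(n) = 2n log(n) and g(n) = n log(n) are both O(n log n).
Big-Ω permits equal growth rates (f ≥ c·g for some c > 0), so f(n) = Ω(g(n)) is true.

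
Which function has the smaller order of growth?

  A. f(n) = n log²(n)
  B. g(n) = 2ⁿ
A

f(n) = n log²(n) is O(n log² n), while g(n) = 2ⁿ is O(2ⁿ).
Since O(n log² n) grows slower than O(2ⁿ), f(n) is dominated.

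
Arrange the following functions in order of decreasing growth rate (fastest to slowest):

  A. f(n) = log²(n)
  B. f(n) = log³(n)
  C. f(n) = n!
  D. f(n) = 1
C > B > A > D

Comparing growth rates:
C = n! is O(n!)
B = log³(n) is O(log³ n)
A = log²(n) is O(log² n)
D = 1 is O(1)

Therefore, the order from fastest to slowest is: C > B > A > D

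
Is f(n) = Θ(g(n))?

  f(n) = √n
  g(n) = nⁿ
False

f(n) = √n is O(√n), and g(n) = nⁿ is O(nⁿ).
Since they have different growth rates, f(n) = Θ(g(n)) is false.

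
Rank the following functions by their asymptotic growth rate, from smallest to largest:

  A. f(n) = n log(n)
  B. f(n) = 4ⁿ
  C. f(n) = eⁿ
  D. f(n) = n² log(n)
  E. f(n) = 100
E < A < D < C < B

Comparing growth rates:
E = 100 is O(1)
A = n log(n) is O(n log n)
D = n² log(n) is O(n² log n)
C = eⁿ is O(eⁿ)
B = 4ⁿ is O(4ⁿ)

Therefore, the order from slowest to fastest is: E < A < D < C < B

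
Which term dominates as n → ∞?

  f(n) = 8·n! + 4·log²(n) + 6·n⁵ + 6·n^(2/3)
8·n!

Looking at each term:
  - 8·n! is O(n!)
  - 4·log²(n) is O(log² n)
  - 6·n⁵ is O(n⁵)
  - 6·n^(2/3) is O(n^(2/3))

The term 8·n! (O(n!)) grows fastest and dominates all others.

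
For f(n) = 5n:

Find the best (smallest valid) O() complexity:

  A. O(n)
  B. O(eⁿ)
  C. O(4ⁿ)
A

f(n) = 5n is O(n).
All listed options are valid Big-O bounds (upper bounds),
but O(n) is the tightest (smallest valid bound).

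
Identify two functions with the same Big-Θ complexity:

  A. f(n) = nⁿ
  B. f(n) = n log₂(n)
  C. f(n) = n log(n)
B and C

Examining each function:
  A. nⁿ is O(nⁿ)
  B. n log₂(n) is O(n log n)
  C. n log(n) is O(n log n)

Functions B and C both have the same complexity class.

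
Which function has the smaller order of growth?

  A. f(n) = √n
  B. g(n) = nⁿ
A

f(n) = √n is O(√n), while g(n) = nⁿ is O(nⁿ).
Since O(√n) grows slower than O(nⁿ), f(n) is dominated.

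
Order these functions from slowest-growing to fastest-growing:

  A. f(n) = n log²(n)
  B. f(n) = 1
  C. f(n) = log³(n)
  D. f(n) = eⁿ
B < C < A < D

Comparing growth rates:
B = 1 is O(1)
C = log³(n) is O(log³ n)
A = n log²(n) is O(n log² n)
D = eⁿ is O(eⁿ)

Therefore, the order from slowest to fastest is: B < C < A < D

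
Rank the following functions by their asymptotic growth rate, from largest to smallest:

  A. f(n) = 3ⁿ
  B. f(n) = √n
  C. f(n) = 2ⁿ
A > C > B

Comparing growth rates:
A = 3ⁿ is O(3ⁿ)
C = 2ⁿ is O(2ⁿ)
B = √n is O(√n)

Therefore, the order from fastest to slowest is: A > C > B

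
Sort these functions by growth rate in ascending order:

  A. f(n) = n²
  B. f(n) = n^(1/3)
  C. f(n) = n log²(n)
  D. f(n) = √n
B < D < C < A

Comparing growth rates:
B = n^(1/3) is O(n^(1/3))
D = √n is O(√n)
C = n log²(n) is O(n log² n)
A = n² is O(n²)

Therefore, the order from slowest to fastest is: B < D < C < A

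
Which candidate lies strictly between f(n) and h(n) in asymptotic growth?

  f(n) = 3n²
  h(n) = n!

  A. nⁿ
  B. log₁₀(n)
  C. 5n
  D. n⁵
D

We need g(n) with 3n² = o(g(n)) and g(n) = o(n!), i.e. O(n²) ≺ g ≺ O(n!).
Check each option:
  A. nⁿ — O(nⁿ) does not grow strictly slower than h(n)
  B. log₁₀(n) — O(log n) does not grow strictly faster than f(n)
  C. 5n — O(n) does not grow strictly faster than f(n)
  D. n⁵ — O(n⁵) is strictly between O(n²) and O(n!) ✓

Only option D (n⁵) lies strictly between.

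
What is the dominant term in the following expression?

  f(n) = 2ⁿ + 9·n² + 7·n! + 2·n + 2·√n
7·n!

Looking at each term:
  - 2ⁿ is O(2ⁿ)
  - 9·n² is O(n²)
  - 7·n! is O(n!)
  - 2·n is O(n)
  - 2·√n is O(√n)

The term 7·n! (O(n!)) grows fastest and dominates all others.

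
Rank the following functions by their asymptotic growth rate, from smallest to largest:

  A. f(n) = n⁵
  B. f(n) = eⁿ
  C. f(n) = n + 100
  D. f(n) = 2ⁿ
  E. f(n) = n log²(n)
C < E < A < D < B

Comparing growth rates:
C = n + 100 is O(n)
E = n log²(n) is O(n log² n)
A = n⁵ is O(n⁵)
D = 2ⁿ is O(2ⁿ)
B = eⁿ is O(eⁿ)

Therefore, the order from slowest to fastest is: C < E < A < D < B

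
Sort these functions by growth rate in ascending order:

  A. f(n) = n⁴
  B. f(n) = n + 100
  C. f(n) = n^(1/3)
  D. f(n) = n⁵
C < B < A < D

Comparing growth rates:
C = n^(1/3) is O(n^(1/3))
B = n + 100 is O(n)
A = n⁴ is O(n⁴)
D = n⁵ is O(n⁵)

Therefore, the order from slowest to fastest is: C < B < A < D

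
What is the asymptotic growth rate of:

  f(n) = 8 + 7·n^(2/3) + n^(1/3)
Θ(n^(2/3))

Order the terms by growth rate: 8 ≺ n^(1/3) ≺ 7·n^(2/3).
The fastest-growing term 7·n^(2/3) dominates as n → ∞; dropping its constant factor gives Θ(n^(2/3)).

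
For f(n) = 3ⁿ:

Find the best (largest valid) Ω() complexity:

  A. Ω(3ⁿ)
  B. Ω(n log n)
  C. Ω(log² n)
A

f(n) = 3ⁿ is Ω(3ⁿ).
All listed options are valid Big-Ω bounds (lower bounds),
but Ω(3ⁿ) is the tightest (largest valid bound).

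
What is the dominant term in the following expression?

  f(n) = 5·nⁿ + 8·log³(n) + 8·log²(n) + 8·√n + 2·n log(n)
5·nⁿ

Looking at each term:
  - 5·nⁿ is O(nⁿ)
  - 8·log³(n) is O(log³ n)
  - 8·log²(n) is O(log² n)
  - 8·√n is O(√n)
  - 2·n log(n) is O(n log n)

The term 5·nⁿ (O(nⁿ)) grows fastest and dominates all others.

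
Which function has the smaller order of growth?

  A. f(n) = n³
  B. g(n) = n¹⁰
A

f(n) = n³ is O(n³), while g(n) = n¹⁰ is O(n¹⁰).
Since O(n³) grows slower than O(n¹⁰), f(n) is dominated.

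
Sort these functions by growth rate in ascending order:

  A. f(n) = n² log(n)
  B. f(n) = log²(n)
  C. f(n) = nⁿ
B < A < C

Comparing growth rates:
B = log²(n) is O(log² n)
A = n² log(n) is O(n² log n)
C = nⁿ is O(nⁿ)

Therefore, the order from slowest to fastest is: B < A < C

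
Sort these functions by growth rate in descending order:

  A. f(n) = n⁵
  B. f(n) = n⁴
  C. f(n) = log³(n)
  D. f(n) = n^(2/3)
A > B > D > C

Comparing growth rates:
A = n⁵ is O(n⁵)
B = n⁴ is O(n⁴)
D = n^(2/3) is O(n^(2/3))
C = log³(n) is O(log³ n)

Therefore, the order from fastest to slowest is: A > B > D > C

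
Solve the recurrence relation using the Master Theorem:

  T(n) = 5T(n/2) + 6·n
Θ(n^log₂(5))

Master Theorem: a = 5, b = 2, f(n) = 6·n.
Compute the critical exponent d = log₂(5) = 2.322.
Compare f(n) = Θ(n) against n^d:
  k = 1 < d = 2.322, so f(n) = O(n^(d-ε)) — Case 1.
  The recursion cost dominates: T(n) = Θ(n^d) = Θ(n^log₂(5)).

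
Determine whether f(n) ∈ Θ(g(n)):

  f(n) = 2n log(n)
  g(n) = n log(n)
True

f(n) = 2n log(n) and g(n) = n log(n) are both O(n log n).
Since they have the same asymptotic growth rate, f(n) = Θ(g(n)) is true.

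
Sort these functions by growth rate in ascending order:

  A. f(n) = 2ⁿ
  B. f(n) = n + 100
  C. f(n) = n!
B < A < C

Comparing growth rates:
B = n + 100 is O(n)
A = 2ⁿ is O(2ⁿ)
C = n! is O(n!)

Therefore, the order from slowest to fastest is: B < A < C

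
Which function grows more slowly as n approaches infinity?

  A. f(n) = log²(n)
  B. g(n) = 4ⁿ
A

f(n) = log²(n) is O(log² n), while g(n) = 4ⁿ is O(4ⁿ).
Since O(log² n) grows slower than O(4ⁿ), f(n) is dominated.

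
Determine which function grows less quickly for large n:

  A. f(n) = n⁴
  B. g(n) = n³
B

f(n) = n⁴ is O(n⁴), while g(n) = n³ is O(n³).
Since O(n³) grows slower than O(n⁴), g(n) is dominated.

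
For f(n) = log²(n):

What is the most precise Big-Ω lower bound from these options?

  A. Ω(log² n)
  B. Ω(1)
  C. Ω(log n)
A

f(n) = log²(n) is Ω(log² n).
All listed options are valid Big-Ω bounds (lower bounds),
but Ω(log² n) is the tightest (largest valid bound).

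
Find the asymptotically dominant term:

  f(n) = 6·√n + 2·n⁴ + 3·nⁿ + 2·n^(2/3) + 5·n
3·nⁿ

Looking at each term:
  - 6·√n is O(√n)
  - 2·n⁴ is O(n⁴)
  - 3·nⁿ is O(nⁿ)
  - 2·n^(2/3) is O(n^(2/3))
  - 5·n is O(n)

The term 3·nⁿ (O(nⁿ)) grows fastest and dominates all others.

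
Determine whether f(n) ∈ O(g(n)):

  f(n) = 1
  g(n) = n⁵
True

f(n) = 1 is O(1), and g(n) = n⁵ is O(n⁵).
Since O(1) ⊆ O(n⁵) (f grows no faster than g), f(n) = O(g(n)) is true.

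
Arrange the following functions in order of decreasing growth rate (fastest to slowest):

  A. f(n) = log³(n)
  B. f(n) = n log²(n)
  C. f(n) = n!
C > B > A

Comparing growth rates:
C = n! is O(n!)
B = n log²(n) is O(n log² n)
A = log³(n) is O(log³ n)

Therefore, the order from fastest to slowest is: C > B > A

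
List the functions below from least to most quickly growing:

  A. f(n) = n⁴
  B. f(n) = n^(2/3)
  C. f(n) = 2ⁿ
B < A < C

Comparing growth rates:
B = n^(2/3) is O(n^(2/3))
A = n⁴ is O(n⁴)
C = 2ⁿ is O(2ⁿ)

Therefore, the order from slowest to fastest is: B < A < C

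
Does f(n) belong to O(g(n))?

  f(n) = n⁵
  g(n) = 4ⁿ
True

f(n) = n⁵ is O(n⁵), and g(n) = 4ⁿ is O(4ⁿ).
Since O(n⁵) ⊆ O(4ⁿ) (f grows no faster than g), f(n) = O(g(n)) is true.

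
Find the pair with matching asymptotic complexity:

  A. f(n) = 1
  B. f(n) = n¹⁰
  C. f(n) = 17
A and C

Examining each function:
  A. 1 is O(1)
  B. n¹⁰ is O(n¹⁰)
  C. 17 is O(1)

Functions A and C both have the same complexity class.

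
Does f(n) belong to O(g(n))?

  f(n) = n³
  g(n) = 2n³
True

f(n) = n³ and g(n) = 2n³ are both O(n³).
Big-O permits equal growth rates (f ≤ c·g for some c), so f(n) = O(g(n)) is true.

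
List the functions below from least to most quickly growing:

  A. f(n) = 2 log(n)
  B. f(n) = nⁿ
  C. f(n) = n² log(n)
A < C < B

Comparing growth rates:
A = 2 log(n) is O(log n)
C = n² log(n) is O(n² log n)
B = nⁿ is O(nⁿ)

Therefore, the order from slowest to fastest is: A < C < B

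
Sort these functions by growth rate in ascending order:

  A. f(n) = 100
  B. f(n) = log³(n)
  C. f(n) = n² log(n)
A < B < C

Comparing growth rates:
A = 100 is O(1)
B = log³(n) is O(log³ n)
C = n² log(n) is O(n² log n)

Therefore, the order from slowest to fastest is: A < B < C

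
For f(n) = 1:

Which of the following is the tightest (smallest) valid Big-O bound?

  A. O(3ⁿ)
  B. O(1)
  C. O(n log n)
B

f(n) = 1 is O(1).
All listed options are valid Big-O bounds (upper bounds),
but O(1) is the tightest (smallest valid bound).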